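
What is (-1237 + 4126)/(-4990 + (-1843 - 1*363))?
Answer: -2889/7196 ≈ -0.40147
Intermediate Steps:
(-1237 + 4126)/(-4990 + (-1843 - 1*363)) = 2889/(-4990 + (-1843 - 363)) = 2889/(-4990 - 2206) = 2889/(-7196) = 2889*(-1/7196) = -2889/7196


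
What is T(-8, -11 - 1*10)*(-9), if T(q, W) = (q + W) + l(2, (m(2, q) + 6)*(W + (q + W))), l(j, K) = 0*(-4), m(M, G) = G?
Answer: 261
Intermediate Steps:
l(j, K) = 0
T(q, W) = W + q (T(q, W) = (q + W) + 0 = (W + q) + 0 = W + q)
T(-8, -11 - 1*10)*(-9) = ((-11 - 1*10) - 8)*(-9) = ((-11 - 10) - 8)*(-9) = (-21 - 8)*(-9) = -29*(-9) = 261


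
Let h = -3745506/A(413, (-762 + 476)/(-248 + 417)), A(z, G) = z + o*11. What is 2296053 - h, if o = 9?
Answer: 589662321/256 ≈ 2.3034e+6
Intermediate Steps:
A(z, G) = 99 + z (A(z, G) = z + 9*11 = z + 99 = 99 + z)
h = -1872753/256 (h = -3745506/(99 + 413) = -3745506/512 = -3745506*1/512 = -1872753/256 ≈ -7315.4)
2296053 - h = 2296053 - 1*(-1872753/256) = 2296053 + 1872753/256 = 589662321/256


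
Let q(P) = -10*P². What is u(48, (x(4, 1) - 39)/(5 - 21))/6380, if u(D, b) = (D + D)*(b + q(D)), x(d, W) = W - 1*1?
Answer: -1105803/3190 ≈ -346.65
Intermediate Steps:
x(d, W) = -1 + W (x(d, W) = W - 1 = -1 + W)
u(D, b) = 2*D*(b - 10*D²) (u(D, b) = (D + D)*(b - 10*D²) = (2*D)*(b - 10*D²) = 2*D*(b - 10*D²))
u(48, (x(4, 1) - 39)/(5 - 21))/6380 = (2*48*(((-1 + 1) - 39)/(5 - 21) - 10*48²))/6380 = (2*48*((0 - 39)/(-16) - 10*2304))*(1/6380) = (2*48*(-39*(-1/16) - 23040))*(1/6380) = (2*48*(39/16 - 23040))*(1/6380) = (2*48*(-368601/16))*(1/6380) = -2211606*1/6380 = -1105803/3190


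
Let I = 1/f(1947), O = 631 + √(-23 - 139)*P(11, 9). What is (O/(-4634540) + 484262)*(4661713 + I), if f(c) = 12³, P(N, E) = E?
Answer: 401757305801514291893/177966336 - 4833264039*I*√2/59322112 ≈ 2.2575e+12 - 115.22*I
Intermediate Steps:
O = 631 + 81*I*√2 (O = 631 + √(-23 - 139)*9 = 631 + √(-162)*9 = 631 + (9*I*√2)*9 = 631 + 81*I*√2 ≈ 631.0 + 114.55*I)
f(c) = 1728
I = 1/1728 ≈ 0.00057870
(O/(-4634540) + 484262)*(4661713 + I) = ((631 + 81*I*√2)/(-4634540) + 484262)*(4661713 + 1/1728) = ((631 + 81*I*√2)*(-1/4634540) + 484262)*(8055440065/1728) = ((-631/4634540 - 81*I*√2/4634540) + 484262)*(8055440065/1728) = (2244331608849/4634540 - 81*I*√2/4634540)*(8055440065/1728) = 401757305801514291893/177966336 - 4833264039*I*√2/59322112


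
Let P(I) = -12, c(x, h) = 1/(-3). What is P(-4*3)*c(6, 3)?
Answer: 4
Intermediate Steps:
c(x, h) = -⅓
P(-4*3)*c(6, 3) = -12*(-⅓) = 4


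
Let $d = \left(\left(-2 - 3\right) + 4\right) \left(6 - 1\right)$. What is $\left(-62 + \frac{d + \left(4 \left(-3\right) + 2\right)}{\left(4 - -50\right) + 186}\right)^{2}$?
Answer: $\frac{986049}{256} \approx 3851.8$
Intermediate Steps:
$d = -5$ ($d = \left(-5 + 4\right) 5 = \left(-1\right) 5 = -5$)
$\left(-62 + \frac{d + \left(4 \left(-3\right) + 2\right)}{\left(4 - -50\right) + 186}\right)^{2} = \left(-62 + \frac{-5 + \left(4 \left(-3\right) + 2\right)}{\left(4 - -50\right) + 186}\right)^{2} = \left(-62 + \frac{-5 + \left(-12 + 2\right)}{\left(4 + 50\right) + 186}\right)^{2} = \left(-62 + \frac{-5 - 10}{54 + 186}\right)^{2} = \left(-62 - \frac{15}{240}\right)^{2} = \left(-62 - \frac{1}{16}\right)^{2} = \left(- \frac{993}{16}\right)^{2} = \frac{986049}{256}$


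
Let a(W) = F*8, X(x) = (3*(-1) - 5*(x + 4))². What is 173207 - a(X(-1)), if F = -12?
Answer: 173303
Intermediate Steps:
X(x) = (-23 - 5*x)² (X(x) = (-3 - 5*(4 + x))² = (-3 + (-20 - 5*x))² = (-23 - 5*x)²)
a(W) = -96 (a(W) = -12*8 = -96)
173207 - a(X(-1)) = 173207 - 1*(-96) = 173207 + 96 = 173303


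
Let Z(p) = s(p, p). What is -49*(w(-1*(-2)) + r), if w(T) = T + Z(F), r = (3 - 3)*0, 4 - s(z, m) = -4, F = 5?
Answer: -490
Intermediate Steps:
s(z, m) = 8 (s(z, m) = 4 - 1*(-4) = 4 + 4 = 8)
Z(p) = 8
r = 0 (r = 0*0 = 0)
w(T) = 8 + T (w(T) = T + 8 = 8 + T)
-49*(w(-1*(-2)) + r) = -49*((8 - 1*(-2)) + 0) = -49*((8 + 2) + 0) = -49*(10 + 0) = -49*10 = -490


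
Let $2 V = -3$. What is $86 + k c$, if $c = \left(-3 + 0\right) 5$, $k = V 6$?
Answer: $221$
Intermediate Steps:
$V = - \frac{3}{2}$ ($V = \frac{1}{2} \left(-3\right) = - \frac{3}{2} \approx -1.5$)
$k = -9$ ($k = \left(- \frac{3}{2}\right) 6 = -9$)
$c = -15$ ($c = \left(-3\right) 5 = -15$)
$86 + k c = 86 - -135 = 86 + 135 = 221$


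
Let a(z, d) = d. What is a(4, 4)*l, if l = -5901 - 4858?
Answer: -43036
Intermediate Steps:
l = -10759
a(4, 4)*l = 4*(-10759) = -43036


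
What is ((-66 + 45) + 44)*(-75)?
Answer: -1725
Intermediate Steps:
((-66 + 45) + 44)*(-75) = (-21 + 44)*(-75) = 23*(-75) = -1725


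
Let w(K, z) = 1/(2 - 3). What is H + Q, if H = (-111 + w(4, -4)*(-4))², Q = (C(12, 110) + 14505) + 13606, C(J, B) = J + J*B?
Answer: 40892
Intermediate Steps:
w(K, z) = -1 (w(K, z) = 1/(-1) = -1)
C(J, B) = J + B*J
Q = 29443 (Q = (12*(1 + 110) + 14505) + 13606 = (12*111 + 14505) + 13606 = (1332 + 14505) + 13606 = 15837 + 13606 = 29443)
H = 11449 (H = (-111 - 1*(-4))² = (-111 + 4)² = (-107)² = 11449)
H + Q = 11449 + 29443 = 40892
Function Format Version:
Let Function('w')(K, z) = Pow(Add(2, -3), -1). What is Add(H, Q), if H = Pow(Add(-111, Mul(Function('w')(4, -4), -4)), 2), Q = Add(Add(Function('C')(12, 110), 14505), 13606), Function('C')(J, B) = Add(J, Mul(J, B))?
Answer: 40892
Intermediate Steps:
Function('w')(K, z) = -1 (Function('w')(K, z) = Pow(-1, -1) = -1)
Function('C')(J, B) = Add(J, Mul(B, J))
Q = 29443 (Q = Add(Add(Mul(12, Add(1, 110)), 14505), 13606) = Add(Add(Mul(12, 111), 14505), 13606) = Add(Add(1332, 14505), 13606) = Add(15837, 13606) = 29443)
H = 11449 (H = Pow(Add(-111, Mul(-1, -4)), 2) = Pow(Add(-111, 4), 2) = Pow(-107, 2) = 11449)
Add(H, Q) = Add(11449, 29443) = 40892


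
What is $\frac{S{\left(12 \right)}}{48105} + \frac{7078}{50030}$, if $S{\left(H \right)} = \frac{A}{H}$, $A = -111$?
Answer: $\frac{27201953}{192535452} \approx 0.14128$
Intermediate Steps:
$S{\left(H \right)} = - \frac{111}{H}$
$\frac{S{\left(12 \right)}}{48105} + \frac{7078}{50030} = \frac{\left(-111\right) \frac{1}{12}}{48105} + \frac{7078}{50030} = \left(-111\right) \frac{1}{12} \cdot \frac{1}{48105} + 7078 \cdot \frac{1}{50030} = \left(- \frac{37}{4}\right) \frac{1}{48105} + \frac{3539}{25015} = - \frac{37}{192420} + \frac{3539}{25015} = \frac{27201953}{192535452}$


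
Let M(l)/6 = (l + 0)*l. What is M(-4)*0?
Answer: 0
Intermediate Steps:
M(l) = 6*l**2 (M(l) = 6*((l + 0)*l) = 6*(l*l) = 6*l**2)
M(-4)*0 = (6*(-4)**2)*0 = (6*16)*0 = 96*0 = 0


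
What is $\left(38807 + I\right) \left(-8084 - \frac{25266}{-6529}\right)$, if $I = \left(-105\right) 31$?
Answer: $- \frac{1875551803840}{6529} \approx -2.8726 \cdot 10^{8}$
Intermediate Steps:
$I = -3255$
$\left(38807 + I\right) \left(-8084 - \frac{25266}{-6529}\right) = \left(38807 - 3255\right) \left(-8084 - \frac{25266}{-6529}\right) = 35552 \left(-8084 - - \frac{25266}{6529}\right) = 35552 \left(-8084 + \frac{25266}{6529}\right) = 35552 \left(- \frac{52755170}{6529}\right) = - \frac{1875551803840}{6529}$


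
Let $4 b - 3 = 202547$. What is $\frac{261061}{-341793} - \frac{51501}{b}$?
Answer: $- \frac{61644315361}{34615086075} \approx -1.7809$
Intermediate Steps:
$b = \frac{101275}{2}$ ($b = \frac{3}{4} + \frac{1}{4} \cdot 202547 = \frac{3}{4} + \frac{202547}{4} = \frac{101275}{2} \approx 50638.0$)
$\frac{261061}{-341793} - \frac{51501}{b} = \frac{261061}{-341793} - \frac{51501}{\frac{101275}{2}} = 261061 \left(- \frac{1}{341793}\right) - \frac{103002}{101275} = - \frac{261061}{341793} - \frac{103002}{101275} = - \frac{61644315361}{34615086075}$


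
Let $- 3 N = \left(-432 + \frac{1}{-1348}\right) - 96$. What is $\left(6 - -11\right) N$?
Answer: $\frac{12099665}{4044} \approx 2992.0$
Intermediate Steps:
$N = \frac{711745}{4044}$ ($N = - \frac{\left(-432 + \frac{1}{-1348}\right) - 96}{3} = - \frac{\left(-432 - \frac{1}{1348}\right) - 96}{3} = - \frac{- \frac{582337}{1348} - 96}{3} = \left(- \frac{1}{3}\right) \left(- \frac{711745}{1348}\right) = \frac{711745}{4044} \approx 176.0$)
$\left(6 - -11\right) N = \left(6 - -11\right) \frac{711745}{4044} = \left(6 + 11\right) \frac{711745}{4044} = 17 \cdot \frac{711745}{4044} = \frac{12099665}{4044}$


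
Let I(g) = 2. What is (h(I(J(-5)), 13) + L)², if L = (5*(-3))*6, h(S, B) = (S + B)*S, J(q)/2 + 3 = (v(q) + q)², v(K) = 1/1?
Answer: 3600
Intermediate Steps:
v(K) = 1
J(q) = -6 + 2*(1 + q)²
h(S, B) = S*(B + S) (h(S, B) = (B + S)*S = S*(B + S))
L = -90 (L = -15*6 = -90)
(h(I(J(-5)), 13) + L)² = (2*(13 + 2) - 90)² = (2*15 - 90)² = (30 - 90)² = (-60)² = 3600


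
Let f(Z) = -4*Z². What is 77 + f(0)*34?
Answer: 77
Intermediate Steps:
77 + f(0)*34 = 77 - 4*0²*34 = 77 - 4*0*34 = 77 + 0*34 = 77 + 0 = 77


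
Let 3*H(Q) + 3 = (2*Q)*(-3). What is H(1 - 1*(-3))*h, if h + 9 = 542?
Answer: -4797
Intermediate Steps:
H(Q) = -1 - 2*Q (H(Q) = -1 + ((2*Q)*(-3))/3 = -1 + (-6*Q)/3 = -1 - 2*Q)
h = 533 (h = -9 + 542 = 533)
H(1 - 1*(-3))*h = (-1 - 2*(1 - 1*(-3)))*533 = (-1 - 2*(1 + 3))*533 = (-1 - 2*4)*533 = (-1 - 8)*533 = -9*533 = -4797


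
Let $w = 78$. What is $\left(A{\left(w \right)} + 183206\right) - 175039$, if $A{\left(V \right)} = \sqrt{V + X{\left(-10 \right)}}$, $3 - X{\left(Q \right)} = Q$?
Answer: $8167 + \sqrt{91} \approx 8176.5$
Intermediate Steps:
$X{\left(Q \right)} = 3 - Q$
$A{\left(V \right)} = \sqrt{13 + V}$ ($A{\left(V \right)} = \sqrt{V + \left(3 - -10\right)} = \sqrt{V + \left(3 + 10\right)} = \sqrt{V + 13} = \sqrt{13 + V}$)
$\left(A{\left(w \right)} + 183206\right) - 175039 = \left(\sqrt{13 + 78} + 183206\right) - 175039 = \left(\sqrt{91} + 183206\right) - 175039 = \left(183206 + \sqrt{91}\right) - 175039 = 8167 + \sqrt{91}$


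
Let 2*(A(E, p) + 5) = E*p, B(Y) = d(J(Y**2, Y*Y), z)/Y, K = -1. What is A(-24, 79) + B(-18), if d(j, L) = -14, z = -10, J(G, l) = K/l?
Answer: -8570/9 ≈ -952.22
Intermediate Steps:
J(G, l) = -1/l
B(Y) = -14/Y
A(E, p) = -5 + E*p/2 (A(E, p) = -5 + (E*p)/2 = -5 + E*p/2)
A(-24, 79) + B(-18) = (-5 + (1/2)*(-24)*79) - 14/(-18) = (-5 - 948) - 14*(-1/18) = -953 + 7/9 = -8570/9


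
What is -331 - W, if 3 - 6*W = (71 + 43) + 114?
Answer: -587/2 ≈ -293.50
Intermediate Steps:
W = -75/2 (W = ½ - ((71 + 43) + 114)/6 = ½ - (114 + 114)/6 = ½ - ⅙*228 = ½ - 38 = -75/2 ≈ -37.500)
-331 - W = -331 - 1*(-75/2) = -331 + 75/2 = -587/2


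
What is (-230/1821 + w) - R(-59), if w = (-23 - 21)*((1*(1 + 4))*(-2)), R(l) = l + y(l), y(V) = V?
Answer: 1015888/1821 ≈ 557.87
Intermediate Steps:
R(l) = 2*l (R(l) = l + l = 2*l)
w = 440 (w = -44*1*5*(-2) = -220*(-2) = -44*(-10) = 440)
(-230/1821 + w) - R(-59) = (-230/1821 + 440) - 2*(-59) = (-230*1/1821 + 440) - 1*(-118) = (-230/1821 + 440) + 118 = 801010/1821 + 118 = 1015888/1821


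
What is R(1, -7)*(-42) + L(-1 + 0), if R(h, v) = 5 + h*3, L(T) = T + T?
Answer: -338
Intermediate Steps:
L(T) = 2*T
R(h, v) = 5 + 3*h
R(1, -7)*(-42) + L(-1 + 0) = (5 + 3*1)*(-42) + 2*(-1 + 0) = (5 + 3)*(-42) + 2*(-1) = 8*(-42) - 2 = -336 - 2 = -338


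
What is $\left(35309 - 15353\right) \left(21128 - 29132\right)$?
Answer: $-159727824$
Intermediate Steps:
$\left(35309 - 15353\right) \left(21128 - 29132\right) = 19956 \left(-8004\right) = -159727824$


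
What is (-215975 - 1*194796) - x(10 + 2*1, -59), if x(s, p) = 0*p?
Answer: -410771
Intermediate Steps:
x(s, p) = 0
(-215975 - 1*194796) - x(10 + 2*1, -59) = (-215975 - 1*194796) - 1*0 = (-215975 - 194796) + 0 = -410771 + 0 = -410771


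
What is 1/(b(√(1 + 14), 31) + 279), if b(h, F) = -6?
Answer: 1/273 ≈ 0.0036630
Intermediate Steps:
1/(b(√(1 + 14), 31) + 279) = 1/(-6 + 279) = 1/273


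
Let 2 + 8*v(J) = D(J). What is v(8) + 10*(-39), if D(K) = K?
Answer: -1557/4 ≈ -389.25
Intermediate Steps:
v(J) = -¼ + J/8
v(8) + 10*(-39) = (-¼ + (⅛)*8) + 10*(-39) = (-¼ + 1) - 390 = ¾ - 390 = -1557/4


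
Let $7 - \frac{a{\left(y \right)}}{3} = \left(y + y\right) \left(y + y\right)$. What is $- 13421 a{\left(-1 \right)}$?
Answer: $-120789$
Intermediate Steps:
$a{\left(y \right)} = 21 - 12 y^{2}$ ($a{\left(y \right)} = 21 - 3 \left(y + y\right) \left(y + y\right) = 21 - 3 \cdot 2 y 2 y = 21 - 3 \cdot 4 y^{2} = 21 - 12 y^{2}$)
$- 13421 a{\left(-1 \right)} = - 13421 \left(21 - 12 \left(-1\right)^{2}\right) = - 13421 \left(21 - 12\right) = \left(-13421\right) 9 = -120789$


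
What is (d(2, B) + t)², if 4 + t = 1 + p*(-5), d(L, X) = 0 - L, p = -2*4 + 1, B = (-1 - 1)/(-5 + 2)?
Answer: 900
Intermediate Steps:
B = ⅔ (B = -2/(-3) = -2*(-⅓) = ⅔ ≈ 0.66667)
p = -7 (p = -8 + 1 = -7)
d(L, X) = -L
t = 32 (t = -4 + (1 - 7*(-5)) = -4 + (1 + 35) = -4 + 36 = 32)
(d(2, B) + t)² = (-1*2 + 32)² = (-2 + 32)² = 30² = 900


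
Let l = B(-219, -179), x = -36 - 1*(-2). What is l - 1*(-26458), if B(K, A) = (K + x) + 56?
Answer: 26261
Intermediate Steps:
x = -34 (x = -36 + 2 = -34)
B(K, A) = 22 + K (B(K, A) = (K - 34) + 56 = (-34 + K) + 56 = 22 + K)
l = -197 (l = 22 - 219 = -197)
l - 1*(-26458) = -197 - 1*(-26458) = -197 + 26458 = 26261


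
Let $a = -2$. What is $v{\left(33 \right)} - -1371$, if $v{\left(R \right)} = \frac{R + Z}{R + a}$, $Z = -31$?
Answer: $\frac{42503}{31} \approx 1371.1$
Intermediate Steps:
$v{\left(R \right)} = \frac{-31 + R}{-2 + R}$ ($v{\left(R \right)} = \frac{R - 31}{R - 2} = \frac{-31 + R}{-2 + R}$)
$v{\left(33 \right)} - -1371 = \frac{-31 + 33}{-2 + 33} - -1371 = \frac{1}{31} \cdot 2 + 1371 = \frac{2}{31} + 1371 = \frac{42503}{31}$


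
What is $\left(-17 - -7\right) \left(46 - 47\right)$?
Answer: $10$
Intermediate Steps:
$\left(-17 - -7\right) \left(46 - 47\right) = \left(-17 + 7\right) \left(-1\right) = \left(-10\right) \left(-1\right) = 10$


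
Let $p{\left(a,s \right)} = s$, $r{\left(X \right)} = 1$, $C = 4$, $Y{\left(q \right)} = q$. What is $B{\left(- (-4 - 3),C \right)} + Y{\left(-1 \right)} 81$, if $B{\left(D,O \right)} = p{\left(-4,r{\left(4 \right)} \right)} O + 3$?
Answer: $-74$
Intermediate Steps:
$B{\left(D,O \right)} = 3 + O$ ($B{\left(D,O \right)} = 1 O + 3 = O + 3 = 3 + O$)
$B{\left(- (-4 - 3),C \right)} + Y{\left(-1 \right)} 81 = \left(3 + 4\right) - 81 = 7 - 81 = -74$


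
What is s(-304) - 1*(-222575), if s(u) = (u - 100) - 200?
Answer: 221971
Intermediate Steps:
s(u) = -300 + u (s(u) = (-100 + u) - 200 = -300 + u)
s(-304) - 1*(-222575) = (-300 - 304) - 1*(-222575) = -604 + 222575 = 221971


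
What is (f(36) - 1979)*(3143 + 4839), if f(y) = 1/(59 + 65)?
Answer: -979371445/62 ≈ -1.5796e+7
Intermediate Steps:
f(y) = 1/124
(f(36) - 1979)*(3143 + 4839) = (1/124 - 1979)*(3143 + 4839) = -245395/124*7982 = -979371445/62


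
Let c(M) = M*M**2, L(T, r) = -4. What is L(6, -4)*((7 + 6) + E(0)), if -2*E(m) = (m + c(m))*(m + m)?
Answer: -52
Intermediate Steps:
c(M) = M**3
E(m) = -m*(m + m**3) (E(m) = -(m + m**3)*(m + m)/2 = -(m + m**3)*2*m/2 = -m*(m + m**3))
L(6, -4)*((7 + 6) + E(0)) = -4*((7 + 6) + (-1*0**2 - 1*0**4)) = -4*(13 + (-1*0 - 1*0)) = -4*(13 + (0 + 0)) = -4*(13 + 0) = -4*13 = -52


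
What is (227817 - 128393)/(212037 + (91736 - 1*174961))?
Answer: 24856/32203 ≈ 0.77185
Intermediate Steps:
(227817 - 128393)/(212037 + (91736 - 1*174961)) = 99424/(212037 + (91736 - 174961)) = 99424/(212037 - 83225) = 99424/128812 = 99424*(1/128812) = 24856/32203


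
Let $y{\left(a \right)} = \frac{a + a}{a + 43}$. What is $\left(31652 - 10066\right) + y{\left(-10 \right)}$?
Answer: $\frac{712318}{33} \approx 21585.0$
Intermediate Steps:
$y{\left(a \right)} = \frac{2 a}{43 + a}$
$\left(31652 - 10066\right) + y{\left(-10 \right)} = \left(31652 - 10066\right) + 2 \left(-10\right) \frac{1}{43 - 10} = 21586 + 2 \left(-10\right) \frac{1}{33} = 21586 - \frac{20}{33} = \frac{712318}{33}$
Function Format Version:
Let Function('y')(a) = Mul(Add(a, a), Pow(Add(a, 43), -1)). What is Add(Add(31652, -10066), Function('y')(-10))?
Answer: Rational(712318, 33) ≈ 21585.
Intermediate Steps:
Function('y')(a) = Mul(2, a, Pow(Add(43, a), -1)) (Function('y')(a) = Mul(Mul(2, a), Pow(Add(43, a), -1)) = Mul(2, a, Pow(Add(43, a), -1)))
Add(Add(31652, -10066), Function('y')(-10)) = Add(Add(31652, -10066), Mul(2, -10, Pow(Add(43, -10), -1))) = Add(21586, Mul(2, -10, Pow(33, -1))) = Add(21586, Mul(2, -10, Rational(1, 33))) = Add(21586, Rational(-20, 33)) = Rational(712318, 33)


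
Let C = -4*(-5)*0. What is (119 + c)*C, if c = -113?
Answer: 0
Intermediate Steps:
C = 0 (C = 20*0 = 0)
(119 + c)*C = (119 - 113)*0 = 6*0 = 0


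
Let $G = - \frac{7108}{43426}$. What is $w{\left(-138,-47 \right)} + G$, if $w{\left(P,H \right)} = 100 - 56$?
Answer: $\frac{951818}{21713} \approx 43.836$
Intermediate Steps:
$w{\left(P,H \right)} = 44$
$G = - \frac{3554}{21713}$ ($G = \left(-7108\right) \frac{1}{43426} = - \frac{3554}{21713} \approx -0.16368$)
$w{\left(-138,-47 \right)} + G = 44 - \frac{3554}{21713} = \frac{951818}{21713}$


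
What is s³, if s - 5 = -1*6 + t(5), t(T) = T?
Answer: 64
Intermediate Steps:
s = 4 (s = 5 + (-1*6 + 5) = 5 + (-6 + 5) = 5 - 1 = 4)
s³ = 4³ = 64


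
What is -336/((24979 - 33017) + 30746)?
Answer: -12/811 ≈ -0.014797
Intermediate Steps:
-336/((24979 - 33017) + 30746) = -336/(-8038 + 30746) = -336/22708 = -336*1/22708 = -12/811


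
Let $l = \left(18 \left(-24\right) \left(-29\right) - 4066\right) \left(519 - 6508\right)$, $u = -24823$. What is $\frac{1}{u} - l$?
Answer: $\frac{1258002781513}{24823} \approx 5.0679 \cdot 10^{7}$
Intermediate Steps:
$l = -50678918$ ($l = \left(\left(-432\right) \left(-29\right) - 4066\right) \left(-5989\right) = \left(12528 - 4066\right) \left(-5989\right) = 8462 \left(-5989\right) = -50678918$)
$\frac{1}{u} - l = \frac{1}{-24823} - -50678918 = - \frac{1}{24823} + 50678918 = \frac{1258002781513}{24823}$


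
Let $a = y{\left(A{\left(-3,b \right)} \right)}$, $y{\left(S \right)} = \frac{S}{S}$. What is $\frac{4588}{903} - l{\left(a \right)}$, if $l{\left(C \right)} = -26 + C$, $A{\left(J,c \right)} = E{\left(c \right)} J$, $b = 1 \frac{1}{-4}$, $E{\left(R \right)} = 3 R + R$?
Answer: $\frac{27163}{903} \approx 30.081$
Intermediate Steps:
$E{\left(R \right)} = 4 R$
$b = - \frac{1}{4}$ ($b = 1 \left(- \frac{1}{4}\right) = - \frac{1}{4} \approx -0.25$)
$A{\left(J,c \right)} = 4 J c$ ($A{\left(J,c \right)} = 4 c J = 4 J c$)
$y{\left(S \right)} = 1$
$a = 1$
$\frac{4588}{903} - l{\left(a \right)} = \frac{4588}{903} - \left(-26 + 1\right) = 4588 \cdot \frac{1}{903} - -25 = \frac{4588}{903} + 25 = \frac{27163}{903}$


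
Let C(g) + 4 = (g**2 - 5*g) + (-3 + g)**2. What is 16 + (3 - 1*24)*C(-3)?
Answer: -1160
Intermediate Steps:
C(g) = -4 + g**2 + (-3 + g)**2 - 5*g (C(g) = -4 + ((g**2 - 5*g) + (-3 + g)**2) = -4 + (g**2 + (-3 + g)**2 - 5*g) = -4 + g**2 + (-3 + g)**2 - 5*g)
16 + (3 - 1*24)*C(-3) = 16 + (3 - 1*24)*(5 - 11*(-3) + 2*(-3)**2) = 16 + (3 - 24)*(5 + 33 + 2*9) = 16 - 21*(5 + 33 + 18) = 16 - 21*56 = 16 - 1176 = -1160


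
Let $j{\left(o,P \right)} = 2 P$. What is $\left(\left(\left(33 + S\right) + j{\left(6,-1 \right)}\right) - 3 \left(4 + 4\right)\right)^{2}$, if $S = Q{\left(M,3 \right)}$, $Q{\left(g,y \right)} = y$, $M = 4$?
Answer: $100$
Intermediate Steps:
$S = 3$
$\left(\left(\left(33 + S\right) + j{\left(6,-1 \right)}\right) - 3 \left(4 + 4\right)\right)^{2} = \left(\left(\left(33 + 3\right) + 2 \left(-1\right)\right) - 3 \left(4 + 4\right)\right)^{2} = \left(\left(36 - 2\right) - 24\right)^{2} = \left(34 - 24\right)^{2} = 10^{2} = 100$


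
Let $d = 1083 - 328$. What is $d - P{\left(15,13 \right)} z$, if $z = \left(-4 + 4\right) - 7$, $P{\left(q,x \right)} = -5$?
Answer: $720$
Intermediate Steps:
$z = -7$ ($z = 0 - 7 = -7$)
$d = 755$
$d - P{\left(15,13 \right)} z = 755 - \left(-5\right) \left(-7\right) = 755 - 35 = 720$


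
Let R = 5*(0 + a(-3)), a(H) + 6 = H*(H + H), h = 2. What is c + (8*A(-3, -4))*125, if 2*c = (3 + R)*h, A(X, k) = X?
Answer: -2937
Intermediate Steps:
a(H) = -6 + 2*H² (a(H) = -6 + H*(H + H) = -6 + H*(2*H) = -6 + 2*H²)
R = 60 (R = 5*(0 + (-6 + 2*(-3)²)) = 5*(0 + (-6 + 2*9)) = 5*(0 + (-6 + 18)) = 5*(0 + 12) = 5*12 = 60)
c = 63 (c = ((3 + 60)*2)/2 = (63*2)/2 = (½)*126 = 63)
c + (8*A(-3, -4))*125 = 63 + (8*(-3))*125 = 63 - 24*125 = 63 - 3000 = -2937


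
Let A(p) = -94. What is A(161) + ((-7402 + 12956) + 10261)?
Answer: 15721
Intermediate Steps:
A(161) + ((-7402 + 12956) + 10261) = -94 + ((-7402 + 12956) + 10261) = -94 + (5554 + 10261) = -94 + 15815 = 15721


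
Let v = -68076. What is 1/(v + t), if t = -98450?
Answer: -1/166526 ≈ -6.0051e-6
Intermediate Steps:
1/(v + t) = 1/(-68076 - 98450) = 1/(-166526) = -1/166526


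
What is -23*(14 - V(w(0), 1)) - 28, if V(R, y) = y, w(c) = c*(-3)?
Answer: -327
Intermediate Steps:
w(c) = -3*c
-23*(14 - V(w(0), 1)) - 28 = -23*(14 - 1*1) - 28 = -23*(14 - 1) - 28 = -23*13 - 28 = -299 - 28 = -327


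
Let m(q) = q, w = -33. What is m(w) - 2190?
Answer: -2223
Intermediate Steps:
m(w) - 2190 = -33 - 2190 = -2223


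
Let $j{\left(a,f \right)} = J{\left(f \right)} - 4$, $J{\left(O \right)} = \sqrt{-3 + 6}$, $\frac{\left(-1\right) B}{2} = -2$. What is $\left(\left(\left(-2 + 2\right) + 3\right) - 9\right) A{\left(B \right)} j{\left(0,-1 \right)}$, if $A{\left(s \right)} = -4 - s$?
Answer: $-192 + 48 \sqrt{3} \approx -108.86$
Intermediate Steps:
$B = 4$ ($B = \left(-2\right) \left(-2\right) = 4$)
$J{\left(O \right)} = \sqrt{3}$
$j{\left(a,f \right)} = -4 + \sqrt{3}$ ($j{\left(a,f \right)} = \sqrt{3} - 4 = -4 + \sqrt{3}$)
$\left(\left(\left(-2 + 2\right) + 3\right) - 9\right) A{\left(B \right)} j{\left(0,-1 \right)} = \left(\left(\left(-2 + 2\right) + 3\right) - 9\right) \left(-4 - 4\right) \left(-4 + \sqrt{3}\right) = \left(\left(0 + 3\right) - 9\right) \left(-4 - 4\right) \left(-4 + \sqrt{3}\right) = \left(3 - 9\right) \left(-8\right) \left(-4 + \sqrt{3}\right) = \left(-6\right) \left(-8\right) \left(-4 + \sqrt{3}\right) = 48 \left(-4 + \sqrt{3}\right) = -192 + 48 \sqrt{3}$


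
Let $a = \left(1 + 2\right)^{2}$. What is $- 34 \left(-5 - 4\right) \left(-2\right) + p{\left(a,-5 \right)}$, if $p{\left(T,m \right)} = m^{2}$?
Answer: $-587$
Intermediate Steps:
$a = 9$ ($a = 3^{2} = 9$)
$- 34 \left(-5 - 4\right) \left(-2\right) + p{\left(a,-5 \right)} = - 34 \left(-5 - 4\right) \left(-2\right) + \left(-5\right)^{2} = - 34 \left(\left(-9\right) \left(-2\right)\right) + 25 = \left(-34\right) 18 + 25 = -612 + 25 = -587$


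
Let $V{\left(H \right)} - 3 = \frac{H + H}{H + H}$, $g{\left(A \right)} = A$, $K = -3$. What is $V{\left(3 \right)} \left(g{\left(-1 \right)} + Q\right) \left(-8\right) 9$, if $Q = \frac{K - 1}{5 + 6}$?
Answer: $\frac{4320}{11} \approx 392.73$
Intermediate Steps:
$V{\left(H \right)} = 4$ ($V{\left(H \right)} = 3 + \frac{H + H}{H + H} = 3 + \frac{2 H}{2 H} = 3 + 2 H \frac{1}{2 H} = 3 + 1 = 4$)
$Q = - \frac{4}{11}$ ($Q = \frac{-3 - 1}{5 + 6} = - \frac{4}{11} \approx -0.36364$)
$V{\left(3 \right)} \left(g{\left(-1 \right)} + Q\right) \left(-8\right) 9 = 4 \left(-1 - \frac{4}{11}\right) \left(-8\right) 9 = 4 \left(- \frac{15}{11}\right) \left(-8\right) 9 = \left(- \frac{60}{11}\right) \left(-8\right) 9 = \frac{480}{11} \cdot 9 = \frac{4320}{11}$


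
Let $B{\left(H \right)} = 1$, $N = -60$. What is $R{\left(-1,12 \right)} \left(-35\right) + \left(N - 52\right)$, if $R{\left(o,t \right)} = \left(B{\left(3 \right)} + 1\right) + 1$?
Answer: $-217$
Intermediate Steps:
$R{\left(o,t \right)} = 3$ ($R{\left(o,t \right)} = \left(1 + 1\right) + 1 = 2 + 1 = 3$)
$R{\left(-1,12 \right)} \left(-35\right) + \left(N - 52\right) = 3 \left(-35\right) - 112 = -105 - 112 = -217$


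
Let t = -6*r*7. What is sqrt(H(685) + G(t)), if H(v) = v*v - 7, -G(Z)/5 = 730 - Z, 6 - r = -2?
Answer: 4*sqrt(28993) ≈ 681.09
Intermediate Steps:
r = 8 (r = 6 - 1*(-2) = 6 + 2 = 8)
t = -336 (t = -6*8*7 = -48*7 = -336)
G(Z) = -3650 + 5*Z (G(Z) = -5*(730 - Z) = -3650 + 5*Z)
H(v) = -7 + v**2 (H(v) = v**2 - 7 = -7 + v**2)
sqrt(H(685) + G(t)) = sqrt((-7 + 685**2) + (-3650 + 5*(-336))) = sqrt((-7 + 469225) + (-3650 - 1680)) = sqrt(469218 - 5330) = sqrt(463888) = 4*sqrt(28993)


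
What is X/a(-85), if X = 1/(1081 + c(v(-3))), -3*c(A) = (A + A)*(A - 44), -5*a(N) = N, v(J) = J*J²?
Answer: -1/3349 ≈ -0.00029860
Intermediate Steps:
v(J) = J³
a(N) = -N/5
c(A) = -2*A*(-44 + A)/3 (c(A) = -(A + A)*(A - 44)/3 = -2*A*(-44 + A)/3)
X = -1/197 (X = 1/(1081 + (⅔)*(-3)³*(44 - 1*(-3)³)) = 1/(1081 + (⅔)*(-27)*(44 - 1*(-27))) = 1/(1081 + (⅔)*(-27)*(44 + 27)) = 1/(1081 + (⅔)*(-27)*71) = 1/(1081 - 1278) = 1/(-197) = -1/197 ≈ -0.0050761)
X/a(-85) = -1/(197*((-⅕*(-85)))) = -1/197/17 = -1/197*1/17 = -1/3349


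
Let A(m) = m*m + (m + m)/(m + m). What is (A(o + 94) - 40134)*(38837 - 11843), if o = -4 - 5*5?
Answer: -969300552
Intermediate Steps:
o = -29 (o = -4 - 25 = -29)
A(m) = 1 + m² (A(m) = m² + (2*m)/((2*m)) = m² + (2*m)*(1/(2*m)) = m² + 1 = 1 + m²)
(A(o + 94) - 40134)*(38837 - 11843) = ((1 + (-29 + 94)²) - 40134)*(38837 - 11843) = ((1 + 65²) - 40134)*26994 = ((1 + 4225) - 40134)*26994 = (4226 - 40134)*26994 = -35908*26994 = -969300552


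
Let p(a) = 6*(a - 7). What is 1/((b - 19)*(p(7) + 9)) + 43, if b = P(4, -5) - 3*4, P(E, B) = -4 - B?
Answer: 11609/270 ≈ 42.996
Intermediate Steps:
p(a) = -42 + 6*a (p(a) = 6*(-7 + a) = -42 + 6*a)
b = -11 (b = (-4 - 1*(-5)) - 3*4 = (-4 + 5) - 12 = 1 - 12 = -11)
1/((b - 19)*(p(7) + 9)) + 43 = 1/((-11 - 19)*((-42 + 6*7) + 9)) + 43 = 1/((-30)*((-42 + 42) + 9)) + 43 = -1/(30*(0 + 9)) + 43 = -1/30/9 + 43 = -1/30*⅑ + 43 = -1/270 + 43 = 11609/270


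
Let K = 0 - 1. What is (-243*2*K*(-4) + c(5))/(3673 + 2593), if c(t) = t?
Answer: -1939/6266 ≈ -0.30945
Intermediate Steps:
K = -1
(-243*2*K*(-4) + c(5))/(3673 + 2593) = (-243*2*(-1)*(-4) + 5)/(3673 + 2593) = (-(-486)*(-4) + 5)/6266 = (-243*8 + 5)*(1/6266) = (-1944 + 5)*(1/6266) = -1939*1/6266 = -1939/6266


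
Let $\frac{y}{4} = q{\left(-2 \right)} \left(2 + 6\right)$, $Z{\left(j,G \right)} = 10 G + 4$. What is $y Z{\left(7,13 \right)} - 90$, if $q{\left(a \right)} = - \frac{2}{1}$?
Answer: $-8666$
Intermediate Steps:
$q{\left(a \right)} = -2$ ($q{\left(a \right)} = \left(-2\right) 1 = -2$)
$Z{\left(j,G \right)} = 4 + 10 G$
$y = -64$ ($y = 4 \left(- 2 \left(2 + 6\right)\right) = 4 \left(\left(-2\right) 8\right) = 4 \left(-16\right) = -64$)
$y Z{\left(7,13 \right)} - 90 = - 64 \left(4 + 10 \cdot 13\right) - 90 = - 64 \left(4 + 130\right) - 90 = \left(-64\right) 134 - 90 = -8576 - 90 = -8666$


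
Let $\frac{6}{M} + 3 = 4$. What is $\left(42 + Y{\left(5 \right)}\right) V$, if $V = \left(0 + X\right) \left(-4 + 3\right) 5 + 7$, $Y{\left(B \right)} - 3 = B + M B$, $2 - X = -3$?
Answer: $-1440$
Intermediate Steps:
$X = 5$ ($X = 2 - -3 = 2 + 3 = 5$)
$M = 6$ ($M = \frac{6}{-3 + 4} = \frac{6}{1} = 6 \cdot 1 = 6$)
$Y{\left(B \right)} = 3 + 7 B$ ($Y{\left(B \right)} = 3 + \left(B + 6 B\right) = 3 + 7 B$)
$V = -18$ ($V = \left(0 + 5\right) \left(-4 + 3\right) 5 + 7 = 5 \left(-1\right) 5 + 7 = \left(-5\right) 5 + 7 = -25 + 7 = -18$)
$\left(42 + Y{\left(5 \right)}\right) V = \left(42 + \left(3 + 7 \cdot 5\right)\right) \left(-18\right) = \left(42 + \left(3 + 35\right)\right) \left(-18\right) = \left(42 + 38\right) \left(-18\right) = 80 \left(-18\right) = -1440$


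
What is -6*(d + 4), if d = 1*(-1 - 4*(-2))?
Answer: -66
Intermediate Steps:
d = 7 (d = 1*(-1 + 8) = 1*7 = 7)
-6*(d + 4) = -6*(7 + 4) = -6*11 = -66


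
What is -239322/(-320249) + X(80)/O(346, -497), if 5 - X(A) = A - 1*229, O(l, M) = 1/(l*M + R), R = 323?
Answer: -8464951349772/320249 ≈ -2.6432e+7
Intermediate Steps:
O(l, M) = 1/(323 + M*l) (O(l, M) = 1/(l*M + 323) = 1/(M*l + 323) = 1/(323 + M*l))
X(A) = 234 - A (X(A) = 5 - (A - 1*229) = 5 - (A - 229) = 5 - (-229 + A) = 5 + (229 - A) = 234 - A)
-239322/(-320249) + X(80)/O(346, -497) = -239322/(-320249) + (234 - 1*80)/(1/(323 - 497*346)) = -239322*(-1/320249) + (234 - 80)/(1/(323 - 171962)) = 239322/320249 + 154/(1/(-171639)) = 239322/320249 + 154/(-1/171639) = 239322/320249 + 154*(-171639) = 239322/320249 - 26432406 = -8464951349772/320249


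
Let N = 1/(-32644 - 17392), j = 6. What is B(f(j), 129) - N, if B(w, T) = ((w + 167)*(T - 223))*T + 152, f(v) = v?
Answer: -104957815255/50036 ≈ -2.0976e+6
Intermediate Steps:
N = -1/50036 (N = 1/(-50036) = -1/50036 ≈ -1.9986e-5)
B(w, T) = 152 + T*(-223 + T)*(167 + w) (B(w, T) = ((167 + w)*(-223 + T))*T + 152 = ((-223 + T)*(167 + w))*T + 152 = T*(-223 + T)*(167 + w) + 152 = 152 + T*(-223 + T)*(167 + w))
B(f(j), 129) - N = (152 - 37241*129 + 167*129² + 6*129² - 223*129*6) - 1*(-1/50036) = (152 - 4804089 + 167*16641 + 6*16641 - 172602) + 1/50036 = (152 - 4804089 + 2779047 + 99846 - 172602) + 1/50036 = -2097646 + 1/50036 = -104957815255/50036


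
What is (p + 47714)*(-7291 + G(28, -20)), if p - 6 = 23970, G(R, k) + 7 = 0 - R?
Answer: -525200940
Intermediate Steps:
G(R, k) = -7 - R (G(R, k) = -7 + (0 - R) = -7 - R)
p = 23976 (p = 6 + 23970 = 23976)
(p + 47714)*(-7291 + G(28, -20)) = (23976 + 47714)*(-7291 + (-7 - 1*28)) = 71690*(-7291 + (-7 - 28)) = 71690*(-7291 - 35) = 71690*(-7326) = -525200940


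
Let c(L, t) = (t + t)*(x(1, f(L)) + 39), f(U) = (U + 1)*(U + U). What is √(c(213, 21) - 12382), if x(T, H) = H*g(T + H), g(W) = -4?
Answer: 2*I*√3831574 ≈ 3914.9*I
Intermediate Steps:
f(U) = 2*U*(1 + U) (f(U) = (1 + U)*(2*U) = 2*U*(1 + U))
x(T, H) = -4*H (x(T, H) = H*(-4) = -4*H)
c(L, t) = 2*t*(39 - 8*L*(1 + L)) (c(L, t) = (t + t)*(-8*L*(1 + L) + 39) = (2*t)*(-8*L*(1 + L) + 39) = (2*t)*(39 - 8*L*(1 + L)) = 2*t*(39 - 8*L*(1 + L)))
√(c(213, 21) - 12382) = √(2*21*(39 - 8*213*(1 + 213)) - 12382) = √(2*21*(39 - 8*213*214) - 12382) = √(2*21*(39 - 364656) - 12382) = √(2*21*(-364617) - 12382) = √(-15313914 - 12382) = √(-15326296) = 2*I*√3831574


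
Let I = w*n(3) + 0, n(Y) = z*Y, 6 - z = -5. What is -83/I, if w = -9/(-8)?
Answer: -664/297 ≈ -2.2357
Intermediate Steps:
z = 11 (z = 6 - 1*(-5) = 6 + 5 = 11)
n(Y) = 11*Y
w = 9/8 (w = -9*(-⅛) = 9/8 ≈ 1.1250)
I = 297/8 (I = 9*(11*3)/8 + 0 = (9/8)*33 + 0 = 297/8 + 0 = 297/8 ≈ 37.125)
-83/I = -83/297/8 = -83*8/297 = -664/297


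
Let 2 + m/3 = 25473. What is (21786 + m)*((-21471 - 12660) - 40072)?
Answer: -7286660397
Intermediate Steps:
m = 76413 (m = -6 + 3*25473 = -6 + 76419 = 76413)
(21786 + m)*((-21471 - 12660) - 40072) = (21786 + 76413)*((-21471 - 12660) - 40072) = 98199*(-34131 - 40072) = 98199*(-74203) = -7286660397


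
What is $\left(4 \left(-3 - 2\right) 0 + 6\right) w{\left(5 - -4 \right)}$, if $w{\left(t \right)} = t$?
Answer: $54$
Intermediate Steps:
$\left(4 \left(-3 - 2\right) 0 + 6\right) w{\left(5 - -4 \right)} = \left(4 \left(-3 - 2\right) 0 + 6\right) \left(5 - -4\right) = \left(4 \left(\left(-5\right) 0\right) + 6\right) \left(5 + 4\right) = \left(4 \cdot 0 + 6\right) 9 = \left(0 + 6\right) 9 = 6 \cdot 9 = 54$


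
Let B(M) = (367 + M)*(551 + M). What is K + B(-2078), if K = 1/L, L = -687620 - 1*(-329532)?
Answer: 935575443335/358088 ≈ 2.6127e+6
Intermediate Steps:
L = -358088 (L = -687620 + 329532 = -358088)
K = -1/358088 (K = 1/(-358088) = -1/358088 ≈ -2.7926e-6)
K + B(-2078) = -1/358088 + (202217 + (-2078)**2 + 918*(-2078)) = -1/358088 + (202217 + 4318084 - 1907604) = -1/358088 + 2612697 = 935575443335/358088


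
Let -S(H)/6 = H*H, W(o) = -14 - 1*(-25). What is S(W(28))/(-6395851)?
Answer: 66/581441 ≈ 0.00011351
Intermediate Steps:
W(o) = 11 (W(o) = -14 + 25 = 11)
S(H) = -6*H**2 (S(H) = -6*H*H = -6*H**2)
S(W(28))/(-6395851) = -6*11**2/(-6395851) = -6*121*(-1/6395851) = -726*(-1/6395851) = 66/581441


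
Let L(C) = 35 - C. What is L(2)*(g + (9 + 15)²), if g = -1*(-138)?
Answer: 23562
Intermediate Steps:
g = 138
L(2)*(g + (9 + 15)²) = (35 - 1*2)*(138 + (9 + 15)²) = (35 - 2)*(138 + 24²) = 33*(138 + 576) = 33*714 = 23562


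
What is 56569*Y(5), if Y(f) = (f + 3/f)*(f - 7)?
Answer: -3167864/5 ≈ -6.3357e+5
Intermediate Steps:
Y(f) = (-7 + f)*(f + 3/f) (Y(f) = (f + 3/f)*(-7 + f) = (-7 + f)*(f + 3/f))
56569*Y(5) = 56569*(3 + 5² - 21/5 - 7*5) = 56569*(3 + 25 - 21*⅕ - 35) = 56569*(3 + 25 - 21/5 - 35) = 56569*(-56/5) = -3167864/5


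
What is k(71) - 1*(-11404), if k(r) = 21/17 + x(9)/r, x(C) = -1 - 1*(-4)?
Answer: 13766170/1207 ≈ 11405.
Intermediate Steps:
x(C) = 3 (x(C) = -1 + 4 = 3)
k(r) = 21/17 + 3/r
k(71) - 1*(-11404) = (21/17 + 3/71) - 1*(-11404) = (21/17 + 3*(1/71)) + 11404 = (21/17 + 3/71) + 11404 = 1542/1207 + 11404 = 13766170/1207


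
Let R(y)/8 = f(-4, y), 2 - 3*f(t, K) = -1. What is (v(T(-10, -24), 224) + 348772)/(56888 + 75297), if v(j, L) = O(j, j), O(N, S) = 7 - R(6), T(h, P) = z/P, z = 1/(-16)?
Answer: 348771/132185 ≈ 2.6385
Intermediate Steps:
f(t, K) = 1 (f(t, K) = ⅔ - ⅓*(-1) = ⅔ + ⅓ = 1)
R(y) = 8 (R(y) = 8*1 = 8)
z = -1/16 ≈ -0.062500
T(h, P) = -1/(16*P)
O(N, S) = -1 (O(N, S) = 7 - 1*8 = 7 - 8 = -1)
v(j, L) = -1
(v(T(-10, -24), 224) + 348772)/(56888 + 75297) = (-1 + 348772)/(56888 + 75297) = 348771/132185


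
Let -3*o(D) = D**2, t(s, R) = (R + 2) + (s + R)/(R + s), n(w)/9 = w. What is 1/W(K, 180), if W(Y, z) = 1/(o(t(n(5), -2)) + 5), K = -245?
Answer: 14/3 ≈ 4.6667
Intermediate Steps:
n(w) = 9*w
t(s, R) = 3 + R (t(s, R) = (2 + R) + (R + s)/(R + s) = (2 + R) + 1 = 3 + R)
o(D) = -D**2/3
W(Y, z) = 3/14 (W(Y, z) = 1/(-(3 - 2)**2/3 + 5) = 1/(-1/3*1**2 + 5) = 1/(-1/3*1 + 5) = 1/(-1/3 + 5) = 1/(14/3) = 3/14)
1/W(K, 180) = 1/(3/14) = 14/3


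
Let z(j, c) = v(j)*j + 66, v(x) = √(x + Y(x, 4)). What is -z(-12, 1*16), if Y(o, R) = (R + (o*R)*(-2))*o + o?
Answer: -66 + 72*I*√34 ≈ -66.0 + 419.83*I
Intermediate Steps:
Y(o, R) = o + o*(R - 2*R*o) (Y(o, R) = (R + (R*o)*(-2))*o + o = (R - 2*R*o)*o + o = o*(R - 2*R*o) + o = o + o*(R - 2*R*o))
v(x) = √(x + x*(5 - 8*x)) (v(x) = √(x + x*(1 + 4 - 2*4*x)) = √(x + x*(1 + 4 - 8*x)) = √(x + x*(5 - 8*x)))
z(j, c) = 66 + j*√2*√(j*(3 - 4*j)) (z(j, c) = (√2*√(j*(3 - 4*j)))*j + 66 = j*√2*√(j*(3 - 4*j)) + 66 = 66 + j*√2*√(j*(3 - 4*j)))
-z(-12, 1*16) = -(66 - 12*√2*√(-12*(3 - 4*(-12)))) = -(66 - 12*√2*√(-12*(3 + 48))) = -(66 - 12*√2*√(-12*51)) = -(66 - 12*√2*√(-612)) = -(66 - 12*√2*6*I*√17) = -(66 - 72*I*√34) = -66 + 72*I*√34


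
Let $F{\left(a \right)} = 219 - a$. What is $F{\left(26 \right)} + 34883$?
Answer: $35076$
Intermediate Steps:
$F{\left(26 \right)} + 34883 = \left(219 - 26\right) + 34883 = 193 + 34883 = 35076$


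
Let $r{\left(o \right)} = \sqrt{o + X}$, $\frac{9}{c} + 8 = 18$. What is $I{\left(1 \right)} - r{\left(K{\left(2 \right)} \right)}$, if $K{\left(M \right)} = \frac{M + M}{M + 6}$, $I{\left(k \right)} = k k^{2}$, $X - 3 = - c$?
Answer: $1 - \frac{\sqrt{65}}{5} \approx -0.61245$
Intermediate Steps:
$c = \frac{9}{10}$ ($c = \frac{9}{-8 + 18} = \frac{9}{10} \approx 0.9$)
$X = \frac{21}{10}$ ($X = 3 - \frac{9}{10} = \frac{21}{10} \approx 2.1$)
$I{\left(k \right)} = k^{3}$
$K{\left(M \right)} = \frac{2 M}{6 + M}$
$r{\left(o \right)} = \sqrt{\frac{21}{10} + o}$ ($r{\left(o \right)} = \sqrt{o + \frac{21}{10}} = \sqrt{\frac{21}{10} + o}$)
$I{\left(1 \right)} - r{\left(K{\left(2 \right)} \right)} = 1^{3} - \frac{\sqrt{210 + 100 \cdot 2 \cdot 2 \frac{1}{6 + 2}}}{10} = 1 - \frac{\sqrt{210 + 100 \cdot 2 \cdot 2 \cdot \frac{1}{8}}}{10} = 1 - \frac{\sqrt{210 + 100 \cdot \frac{1}{2}}}{10} = 1 - \frac{\sqrt{210 + 50}}{10} = 1 - \frac{\sqrt{260}}{10} = 1 - \frac{2 \sqrt{65}}{10} = 1 - \frac{\sqrt{65}}{5}$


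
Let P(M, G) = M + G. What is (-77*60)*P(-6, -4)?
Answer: 46200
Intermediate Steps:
P(M, G) = G + M
(-77*60)*P(-6, -4) = (-77*60)*(-4 - 6) = -4620*(-10) = 46200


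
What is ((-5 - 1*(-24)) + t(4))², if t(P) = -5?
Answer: 196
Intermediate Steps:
((-5 - 1*(-24)) + t(4))² = ((-5 - 1*(-24)) - 5)² = ((-5 + 24) - 5)² = (19 - 5)² = 14² = 196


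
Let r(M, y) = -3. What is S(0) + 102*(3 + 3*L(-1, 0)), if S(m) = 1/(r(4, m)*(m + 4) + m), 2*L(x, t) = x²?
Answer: 5507/12 ≈ 458.92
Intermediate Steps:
L(x, t) = x²/2
S(m) = 1/(-12 - 2*m) (S(m) = 1/(-3*(m + 4) + m) = 1/(-3*(4 + m) + m) = 1/((-12 - 3*m) + m) = 1/(-12 - 2*m))
S(0) + 102*(3 + 3*L(-1, 0)) = 1/(2*(-6 - 1*0)) + 102*(3 + 3*((½)*(-1)²)) = 1/(2*(-6 + 0)) + 102*(3 + 3*((½)*1)) = (½)/(-6) + 102*(3 + 3*(½)) = (½)*(-⅙) + 102*(3 + 3/2) = -1/12 + 102*(9/2) = -1/12 + 459 = 5507/12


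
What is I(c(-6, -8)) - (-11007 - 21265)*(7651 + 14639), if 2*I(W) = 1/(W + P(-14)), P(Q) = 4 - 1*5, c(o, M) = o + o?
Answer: 18702914879/26 ≈ 7.1934e+8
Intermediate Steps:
c(o, M) = 2*o
P(Q) = -1 (P(Q) = 4 - 5 = -1)
I(W) = 1/(2*(-1 + W)) (I(W) = 1/(2*(W - 1)) = 1/(2*(-1 + W)))
I(c(-6, -8)) - (-11007 - 21265)*(7651 + 14639) = 1/(2*(-1 + 2*(-6))) - (-11007 - 21265)*(7651 + 14639) = 1/(2*(-1 - 12)) - (-32272)*22290 = (1/2)/(-13) - 1*(-719342880) = (1/2)*(-1/13) + 719342880 = -1/26 + 719342880 = 18702914879/26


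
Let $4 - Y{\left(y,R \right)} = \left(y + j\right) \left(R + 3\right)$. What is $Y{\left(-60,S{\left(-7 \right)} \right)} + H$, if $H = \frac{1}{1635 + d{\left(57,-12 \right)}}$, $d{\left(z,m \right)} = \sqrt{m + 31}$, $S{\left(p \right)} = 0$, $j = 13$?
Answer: $\frac{387616505}{2673206} - \frac{\sqrt{19}}{2673206} \approx 145.0$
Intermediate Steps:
$d{\left(z,m \right)} = \sqrt{31 + m}$
$Y{\left(y,R \right)} = 4 - \left(3 + R\right) \left(13 + y\right)$ ($Y{\left(y,R \right)} = 4 - \left(y + 13\right) \left(R + 3\right) = 4 - \left(13 + y\right) \left(3 + R\right) = 4 - \left(3 + R\right) \left(13 + y\right)$)
$H = \frac{1}{1635 + \sqrt{19}}$ ($H = \frac{1}{1635 + \sqrt{31 - 12}} = \frac{1}{1635 + \sqrt{19}} \approx 0.00060999$)
$Y{\left(-60,S{\left(-7 \right)} \right)} + H = \left(-35 - 0 - -180 - 0 \left(-60\right)\right) + \left(\frac{1635}{2673206} - \frac{\sqrt{19}}{2673206}\right) = \left(-35 + 0 + 180 + 0\right) + \left(\frac{1635}{2673206} - \frac{\sqrt{19}}{2673206}\right) = 145 + \left(\frac{1635}{2673206} - \frac{\sqrt{19}}{2673206}\right) = \frac{387616505}{2673206} - \frac{\sqrt{19}}{2673206}$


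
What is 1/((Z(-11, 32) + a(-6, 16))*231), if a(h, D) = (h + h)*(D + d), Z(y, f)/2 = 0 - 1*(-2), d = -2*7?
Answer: -1/4620 ≈ -0.00021645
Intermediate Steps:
d = -14
Z(y, f) = 4 (Z(y, f) = 2*(0 - 1*(-2)) = 2*(0 + 2) = 2*2 = 4)
a(h, D) = 2*h*(-14 + D) (a(h, D) = (h + h)*(D - 14) = (2*h)*(-14 + D) = 2*h*(-14 + D))
1/((Z(-11, 32) + a(-6, 16))*231) = 1/((4 + 2*(-6)*(-14 + 16))*231) = (1/231)/(4 + 2*(-6)*2) = (1/231)/(4 - 24) = (1/231)/(-20) = -1/20*1/231 = -1/4620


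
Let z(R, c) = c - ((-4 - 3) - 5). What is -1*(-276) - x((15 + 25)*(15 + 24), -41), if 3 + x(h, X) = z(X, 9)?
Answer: 258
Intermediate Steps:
z(R, c) = 12 + c (z(R, c) = c - (-7 - 5) = c - 1*(-12) = c + 12 = 12 + c)
x(h, X) = 18 (x(h, X) = -3 + (12 + 9) = -3 + 21 = 18)
-1*(-276) - x((15 + 25)*(15 + 24), -41) = -1*(-276) - 1*18 = 276 - 18 = 258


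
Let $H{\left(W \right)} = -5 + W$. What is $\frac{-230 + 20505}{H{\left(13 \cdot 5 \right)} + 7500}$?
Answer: $\frac{4055}{1512} \approx 2.6819$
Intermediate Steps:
$\frac{-230 + 20505}{H{\left(13 \cdot 5 \right)} + 7500} = \frac{-230 + 20505}{\left(-5 + 13 \cdot 5\right) + 7500} = \frac{20275}{\left(-5 + 65\right) + 7500} = \frac{20275}{60 + 7500} = \frac{20275}{7560} = 20275 \cdot \frac{1}{7560} = \frac{4055}{1512}$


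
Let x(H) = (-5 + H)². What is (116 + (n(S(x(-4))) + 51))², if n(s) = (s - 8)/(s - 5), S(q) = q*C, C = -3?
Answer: 1736138889/61504 ≈ 28228.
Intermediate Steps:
S(q) = -3*q (S(q) = q*(-3) = -3*q)
n(s) = (-8 + s)/(-5 + s)
(116 + (n(S(x(-4))) + 51))² = (116 + ((-8 - 3*(-5 - 4)²)/(-5 - 3*(-5 - 4)²) + 51))² = (116 + ((-8 - 3*(-9)²)/(-5 - 3*(-9)²) + 51))² = (116 + ((-8 - 3*81)/(-5 - 3*81) + 51))² = (116 + ((-8 - 243)/(-5 - 243) + 51))² = (116 + (-251/(-248) + 51))² = (116 + (-1/248*(-251) + 51))² = (116 + (251/248 + 51))² = (116 + 12899/248)² = (41667/248)² = 1736138889/61504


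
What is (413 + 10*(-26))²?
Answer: 23409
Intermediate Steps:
(413 + 10*(-26))² = (413 - 260)² = 153² = 23409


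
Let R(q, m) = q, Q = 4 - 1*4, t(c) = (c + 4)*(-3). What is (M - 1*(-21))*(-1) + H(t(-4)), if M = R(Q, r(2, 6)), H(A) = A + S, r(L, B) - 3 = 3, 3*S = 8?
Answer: -55/3 ≈ -18.333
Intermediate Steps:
S = 8/3 (S = (⅓)*8 = 8/3 ≈ 2.6667)
r(L, B) = 6 (r(L, B) = 3 + 3 = 6)
t(c) = -12 - 3*c (t(c) = (4 + c)*(-3) = -12 - 3*c)
Q = 0 (Q = 4 - 4 = 0)
H(A) = 8/3 + A (H(A) = A + 8/3 = 8/3 + A)
M = 0
(M - 1*(-21))*(-1) + H(t(-4)) = (0 - 1*(-21))*(-1) + (8/3 + (-12 - 3*(-4))) = (0 + 21)*(-1) + (8/3 + (-12 + 12)) = 21*(-1) + (8/3 + 0) = -21 + 8/3 = -55/3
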